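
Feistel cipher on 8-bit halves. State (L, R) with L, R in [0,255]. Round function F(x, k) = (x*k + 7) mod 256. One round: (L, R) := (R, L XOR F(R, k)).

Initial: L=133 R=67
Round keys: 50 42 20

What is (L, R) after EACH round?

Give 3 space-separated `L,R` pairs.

Answer: 67,152 152,180 180,143

Derivation:
Round 1 (k=50): L=67 R=152
Round 2 (k=42): L=152 R=180
Round 3 (k=20): L=180 R=143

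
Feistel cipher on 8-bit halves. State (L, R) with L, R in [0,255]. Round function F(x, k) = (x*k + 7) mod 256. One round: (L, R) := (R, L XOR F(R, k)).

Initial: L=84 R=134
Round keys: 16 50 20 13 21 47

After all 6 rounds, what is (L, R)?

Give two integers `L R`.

Answer: 51 72

Derivation:
Round 1 (k=16): L=134 R=51
Round 2 (k=50): L=51 R=123
Round 3 (k=20): L=123 R=144
Round 4 (k=13): L=144 R=44
Round 5 (k=21): L=44 R=51
Round 6 (k=47): L=51 R=72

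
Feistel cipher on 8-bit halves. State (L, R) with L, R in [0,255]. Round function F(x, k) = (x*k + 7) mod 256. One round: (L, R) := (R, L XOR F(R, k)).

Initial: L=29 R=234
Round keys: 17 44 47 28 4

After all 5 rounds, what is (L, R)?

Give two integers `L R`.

Round 1 (k=17): L=234 R=140
Round 2 (k=44): L=140 R=253
Round 3 (k=47): L=253 R=246
Round 4 (k=28): L=246 R=18
Round 5 (k=4): L=18 R=185

Answer: 18 185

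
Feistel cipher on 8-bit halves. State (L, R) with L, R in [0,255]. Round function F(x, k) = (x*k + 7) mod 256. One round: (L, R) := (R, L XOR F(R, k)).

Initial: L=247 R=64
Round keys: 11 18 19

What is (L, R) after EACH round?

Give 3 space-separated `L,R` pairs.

Answer: 64,48 48,39 39,220

Derivation:
Round 1 (k=11): L=64 R=48
Round 2 (k=18): L=48 R=39
Round 3 (k=19): L=39 R=220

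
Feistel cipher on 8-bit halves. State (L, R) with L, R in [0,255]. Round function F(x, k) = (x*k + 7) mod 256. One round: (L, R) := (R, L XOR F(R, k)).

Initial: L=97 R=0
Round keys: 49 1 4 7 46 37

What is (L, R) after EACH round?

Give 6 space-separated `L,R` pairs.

Answer: 0,102 102,109 109,221 221,127 127,4 4,228

Derivation:
Round 1 (k=49): L=0 R=102
Round 2 (k=1): L=102 R=109
Round 3 (k=4): L=109 R=221
Round 4 (k=7): L=221 R=127
Round 5 (k=46): L=127 R=4
Round 6 (k=37): L=4 R=228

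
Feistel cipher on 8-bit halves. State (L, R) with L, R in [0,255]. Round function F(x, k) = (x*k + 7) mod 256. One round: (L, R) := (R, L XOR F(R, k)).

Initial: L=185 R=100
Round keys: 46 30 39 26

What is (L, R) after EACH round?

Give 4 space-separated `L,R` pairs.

Round 1 (k=46): L=100 R=70
Round 2 (k=30): L=70 R=95
Round 3 (k=39): L=95 R=198
Round 4 (k=26): L=198 R=124

Answer: 100,70 70,95 95,198 198,124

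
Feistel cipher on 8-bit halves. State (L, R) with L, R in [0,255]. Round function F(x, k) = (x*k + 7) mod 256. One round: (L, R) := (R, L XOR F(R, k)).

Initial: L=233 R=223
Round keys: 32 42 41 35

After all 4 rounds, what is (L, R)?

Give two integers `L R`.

Round 1 (k=32): L=223 R=14
Round 2 (k=42): L=14 R=140
Round 3 (k=41): L=140 R=125
Round 4 (k=35): L=125 R=146

Answer: 125 146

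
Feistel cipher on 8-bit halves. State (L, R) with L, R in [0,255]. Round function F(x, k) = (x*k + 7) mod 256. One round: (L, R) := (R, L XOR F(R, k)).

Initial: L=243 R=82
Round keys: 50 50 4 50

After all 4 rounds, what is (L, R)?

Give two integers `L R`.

Round 1 (k=50): L=82 R=248
Round 2 (k=50): L=248 R=37
Round 3 (k=4): L=37 R=99
Round 4 (k=50): L=99 R=120

Answer: 99 120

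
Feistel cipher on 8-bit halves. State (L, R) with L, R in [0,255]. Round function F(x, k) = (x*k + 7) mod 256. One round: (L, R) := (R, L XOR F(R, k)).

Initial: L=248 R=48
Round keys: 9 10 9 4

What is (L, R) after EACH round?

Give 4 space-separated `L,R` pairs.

Answer: 48,79 79,45 45,211 211,126

Derivation:
Round 1 (k=9): L=48 R=79
Round 2 (k=10): L=79 R=45
Round 3 (k=9): L=45 R=211
Round 4 (k=4): L=211 R=126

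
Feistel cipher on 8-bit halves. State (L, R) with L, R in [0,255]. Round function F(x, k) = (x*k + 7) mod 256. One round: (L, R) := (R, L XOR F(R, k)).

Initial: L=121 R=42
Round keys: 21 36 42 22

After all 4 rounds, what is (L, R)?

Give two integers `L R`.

Answer: 105 32

Derivation:
Round 1 (k=21): L=42 R=0
Round 2 (k=36): L=0 R=45
Round 3 (k=42): L=45 R=105
Round 4 (k=22): L=105 R=32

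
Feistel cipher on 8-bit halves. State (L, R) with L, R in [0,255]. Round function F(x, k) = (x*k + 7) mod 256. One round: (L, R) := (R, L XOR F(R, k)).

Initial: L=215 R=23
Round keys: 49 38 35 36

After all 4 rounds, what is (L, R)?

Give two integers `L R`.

Round 1 (k=49): L=23 R=185
Round 2 (k=38): L=185 R=106
Round 3 (k=35): L=106 R=60
Round 4 (k=36): L=60 R=29

Answer: 60 29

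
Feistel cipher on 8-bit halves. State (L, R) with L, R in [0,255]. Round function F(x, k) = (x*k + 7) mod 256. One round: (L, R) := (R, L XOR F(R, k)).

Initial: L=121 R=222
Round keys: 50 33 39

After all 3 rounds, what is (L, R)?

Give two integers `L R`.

Answer: 191 58

Derivation:
Round 1 (k=50): L=222 R=26
Round 2 (k=33): L=26 R=191
Round 3 (k=39): L=191 R=58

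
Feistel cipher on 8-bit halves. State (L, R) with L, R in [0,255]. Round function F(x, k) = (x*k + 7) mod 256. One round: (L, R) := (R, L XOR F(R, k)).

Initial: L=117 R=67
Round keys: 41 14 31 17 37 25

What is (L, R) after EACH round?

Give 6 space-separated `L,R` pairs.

Answer: 67,183 183,74 74,74 74,187 187,68 68,16

Derivation:
Round 1 (k=41): L=67 R=183
Round 2 (k=14): L=183 R=74
Round 3 (k=31): L=74 R=74
Round 4 (k=17): L=74 R=187
Round 5 (k=37): L=187 R=68
Round 6 (k=25): L=68 R=16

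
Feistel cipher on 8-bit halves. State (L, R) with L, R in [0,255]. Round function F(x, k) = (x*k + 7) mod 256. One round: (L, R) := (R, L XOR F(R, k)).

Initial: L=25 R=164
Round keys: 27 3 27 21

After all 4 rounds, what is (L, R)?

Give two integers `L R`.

Round 1 (k=27): L=164 R=74
Round 2 (k=3): L=74 R=65
Round 3 (k=27): L=65 R=168
Round 4 (k=21): L=168 R=142

Answer: 168 142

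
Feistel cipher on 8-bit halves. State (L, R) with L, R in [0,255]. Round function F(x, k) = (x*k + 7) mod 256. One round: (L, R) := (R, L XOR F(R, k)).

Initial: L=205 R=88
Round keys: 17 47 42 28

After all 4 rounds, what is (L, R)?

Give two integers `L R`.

Answer: 59 118

Derivation:
Round 1 (k=17): L=88 R=18
Round 2 (k=47): L=18 R=13
Round 3 (k=42): L=13 R=59
Round 4 (k=28): L=59 R=118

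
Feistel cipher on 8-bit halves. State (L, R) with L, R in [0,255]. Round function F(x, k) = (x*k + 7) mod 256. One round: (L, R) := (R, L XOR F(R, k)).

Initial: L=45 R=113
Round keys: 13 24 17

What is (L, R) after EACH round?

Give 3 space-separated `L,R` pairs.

Round 1 (k=13): L=113 R=233
Round 2 (k=24): L=233 R=174
Round 3 (k=17): L=174 R=124

Answer: 113,233 233,174 174,124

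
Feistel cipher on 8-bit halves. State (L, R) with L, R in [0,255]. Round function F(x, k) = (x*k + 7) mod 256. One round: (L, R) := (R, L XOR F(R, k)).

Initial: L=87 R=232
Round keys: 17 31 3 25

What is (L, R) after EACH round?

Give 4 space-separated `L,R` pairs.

Answer: 232,56 56,39 39,68 68,140

Derivation:
Round 1 (k=17): L=232 R=56
Round 2 (k=31): L=56 R=39
Round 3 (k=3): L=39 R=68
Round 4 (k=25): L=68 R=140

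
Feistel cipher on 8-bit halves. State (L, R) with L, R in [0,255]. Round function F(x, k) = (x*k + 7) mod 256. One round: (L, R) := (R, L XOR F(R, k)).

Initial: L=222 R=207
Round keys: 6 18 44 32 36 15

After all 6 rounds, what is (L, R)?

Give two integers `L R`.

Answer: 91 225

Derivation:
Round 1 (k=6): L=207 R=63
Round 2 (k=18): L=63 R=186
Round 3 (k=44): L=186 R=192
Round 4 (k=32): L=192 R=189
Round 5 (k=36): L=189 R=91
Round 6 (k=15): L=91 R=225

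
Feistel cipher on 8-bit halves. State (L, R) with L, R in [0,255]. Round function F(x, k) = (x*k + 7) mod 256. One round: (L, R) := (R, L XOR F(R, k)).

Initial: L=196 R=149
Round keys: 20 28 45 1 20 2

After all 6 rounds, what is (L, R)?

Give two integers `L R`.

Answer: 81 30

Derivation:
Round 1 (k=20): L=149 R=111
Round 2 (k=28): L=111 R=190
Round 3 (k=45): L=190 R=2
Round 4 (k=1): L=2 R=183
Round 5 (k=20): L=183 R=81
Round 6 (k=2): L=81 R=30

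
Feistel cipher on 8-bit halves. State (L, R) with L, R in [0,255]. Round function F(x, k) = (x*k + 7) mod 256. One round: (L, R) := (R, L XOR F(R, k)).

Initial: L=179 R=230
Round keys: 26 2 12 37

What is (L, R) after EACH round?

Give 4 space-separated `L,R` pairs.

Answer: 230,208 208,65 65,195 195,119

Derivation:
Round 1 (k=26): L=230 R=208
Round 2 (k=2): L=208 R=65
Round 3 (k=12): L=65 R=195
Round 4 (k=37): L=195 R=119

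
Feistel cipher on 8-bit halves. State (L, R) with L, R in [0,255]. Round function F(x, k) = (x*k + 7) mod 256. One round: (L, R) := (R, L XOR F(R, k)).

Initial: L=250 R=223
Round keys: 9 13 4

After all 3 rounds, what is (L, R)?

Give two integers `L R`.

Answer: 4 51

Derivation:
Round 1 (k=9): L=223 R=36
Round 2 (k=13): L=36 R=4
Round 3 (k=4): L=4 R=51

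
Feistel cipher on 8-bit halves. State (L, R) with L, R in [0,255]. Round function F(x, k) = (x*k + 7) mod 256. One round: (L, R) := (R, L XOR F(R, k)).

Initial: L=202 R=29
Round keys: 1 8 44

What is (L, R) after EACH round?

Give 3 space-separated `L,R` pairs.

Answer: 29,238 238,106 106,209

Derivation:
Round 1 (k=1): L=29 R=238
Round 2 (k=8): L=238 R=106
Round 3 (k=44): L=106 R=209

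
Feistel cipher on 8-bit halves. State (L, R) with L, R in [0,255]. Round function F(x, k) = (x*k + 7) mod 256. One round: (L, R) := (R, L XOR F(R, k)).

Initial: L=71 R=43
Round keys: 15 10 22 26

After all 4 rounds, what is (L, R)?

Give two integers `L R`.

Round 1 (k=15): L=43 R=203
Round 2 (k=10): L=203 R=222
Round 3 (k=22): L=222 R=208
Round 4 (k=26): L=208 R=249

Answer: 208 249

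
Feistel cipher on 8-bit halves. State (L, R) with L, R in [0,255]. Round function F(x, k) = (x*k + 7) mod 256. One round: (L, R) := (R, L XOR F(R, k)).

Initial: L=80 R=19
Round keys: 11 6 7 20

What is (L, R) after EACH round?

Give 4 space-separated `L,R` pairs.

Answer: 19,136 136,36 36,139 139,199

Derivation:
Round 1 (k=11): L=19 R=136
Round 2 (k=6): L=136 R=36
Round 3 (k=7): L=36 R=139
Round 4 (k=20): L=139 R=199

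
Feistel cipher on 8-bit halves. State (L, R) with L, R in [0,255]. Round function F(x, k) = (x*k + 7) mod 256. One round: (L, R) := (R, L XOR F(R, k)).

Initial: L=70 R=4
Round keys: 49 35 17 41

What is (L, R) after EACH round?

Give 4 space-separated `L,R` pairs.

Answer: 4,141 141,74 74,124 124,169

Derivation:
Round 1 (k=49): L=4 R=141
Round 2 (k=35): L=141 R=74
Round 3 (k=17): L=74 R=124
Round 4 (k=41): L=124 R=169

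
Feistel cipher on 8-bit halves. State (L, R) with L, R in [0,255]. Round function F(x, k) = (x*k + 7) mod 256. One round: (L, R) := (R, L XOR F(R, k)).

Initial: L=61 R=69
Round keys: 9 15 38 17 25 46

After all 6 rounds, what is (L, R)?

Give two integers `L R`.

Round 1 (k=9): L=69 R=73
Round 2 (k=15): L=73 R=11
Round 3 (k=38): L=11 R=224
Round 4 (k=17): L=224 R=236
Round 5 (k=25): L=236 R=243
Round 6 (k=46): L=243 R=93

Answer: 243 93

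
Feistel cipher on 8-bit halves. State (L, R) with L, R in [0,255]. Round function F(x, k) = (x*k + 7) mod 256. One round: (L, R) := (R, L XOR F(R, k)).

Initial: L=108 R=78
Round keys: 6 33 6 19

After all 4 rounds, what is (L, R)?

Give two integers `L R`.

Answer: 80 39

Derivation:
Round 1 (k=6): L=78 R=183
Round 2 (k=33): L=183 R=208
Round 3 (k=6): L=208 R=80
Round 4 (k=19): L=80 R=39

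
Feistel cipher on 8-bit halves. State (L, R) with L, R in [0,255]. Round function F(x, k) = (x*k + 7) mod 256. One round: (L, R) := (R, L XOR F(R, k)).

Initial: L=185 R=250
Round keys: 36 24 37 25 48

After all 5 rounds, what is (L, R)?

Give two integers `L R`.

Answer: 88 89

Derivation:
Round 1 (k=36): L=250 R=150
Round 2 (k=24): L=150 R=237
Round 3 (k=37): L=237 R=222
Round 4 (k=25): L=222 R=88
Round 5 (k=48): L=88 R=89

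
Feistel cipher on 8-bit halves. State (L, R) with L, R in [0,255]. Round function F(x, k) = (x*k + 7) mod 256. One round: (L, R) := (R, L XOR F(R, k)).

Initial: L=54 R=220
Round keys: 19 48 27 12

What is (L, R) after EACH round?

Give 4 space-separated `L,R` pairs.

Round 1 (k=19): L=220 R=109
Round 2 (k=48): L=109 R=171
Round 3 (k=27): L=171 R=125
Round 4 (k=12): L=125 R=72

Answer: 220,109 109,171 171,125 125,72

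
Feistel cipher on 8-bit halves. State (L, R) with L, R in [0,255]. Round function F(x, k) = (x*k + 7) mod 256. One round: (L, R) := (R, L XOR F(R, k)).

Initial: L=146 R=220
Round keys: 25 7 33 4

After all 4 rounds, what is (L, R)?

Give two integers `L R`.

Round 1 (k=25): L=220 R=17
Round 2 (k=7): L=17 R=162
Round 3 (k=33): L=162 R=248
Round 4 (k=4): L=248 R=69

Answer: 248 69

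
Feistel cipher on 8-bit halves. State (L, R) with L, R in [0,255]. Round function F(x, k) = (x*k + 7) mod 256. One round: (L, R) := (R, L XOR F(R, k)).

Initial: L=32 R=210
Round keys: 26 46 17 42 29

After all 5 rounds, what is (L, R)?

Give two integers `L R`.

Answer: 162 48

Derivation:
Round 1 (k=26): L=210 R=123
Round 2 (k=46): L=123 R=243
Round 3 (k=17): L=243 R=81
Round 4 (k=42): L=81 R=162
Round 5 (k=29): L=162 R=48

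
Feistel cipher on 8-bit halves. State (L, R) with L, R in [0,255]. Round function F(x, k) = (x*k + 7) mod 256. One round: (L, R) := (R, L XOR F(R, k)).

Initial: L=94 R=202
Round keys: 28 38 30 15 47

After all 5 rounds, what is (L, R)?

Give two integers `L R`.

Round 1 (k=28): L=202 R=65
Round 2 (k=38): L=65 R=103
Round 3 (k=30): L=103 R=88
Round 4 (k=15): L=88 R=72
Round 5 (k=47): L=72 R=103

Answer: 72 103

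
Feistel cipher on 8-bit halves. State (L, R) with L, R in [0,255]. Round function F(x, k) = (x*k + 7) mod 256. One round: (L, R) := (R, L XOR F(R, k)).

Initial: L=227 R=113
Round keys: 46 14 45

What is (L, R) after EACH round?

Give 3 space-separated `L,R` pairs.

Answer: 113,182 182,138 138,255

Derivation:
Round 1 (k=46): L=113 R=182
Round 2 (k=14): L=182 R=138
Round 3 (k=45): L=138 R=255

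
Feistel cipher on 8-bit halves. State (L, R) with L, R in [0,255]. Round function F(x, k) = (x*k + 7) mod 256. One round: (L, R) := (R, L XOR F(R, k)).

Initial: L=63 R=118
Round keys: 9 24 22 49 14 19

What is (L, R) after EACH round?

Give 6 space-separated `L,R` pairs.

Round 1 (k=9): L=118 R=18
Round 2 (k=24): L=18 R=193
Round 3 (k=22): L=193 R=143
Round 4 (k=49): L=143 R=167
Round 5 (k=14): L=167 R=166
Round 6 (k=19): L=166 R=254

Answer: 118,18 18,193 193,143 143,167 167,166 166,254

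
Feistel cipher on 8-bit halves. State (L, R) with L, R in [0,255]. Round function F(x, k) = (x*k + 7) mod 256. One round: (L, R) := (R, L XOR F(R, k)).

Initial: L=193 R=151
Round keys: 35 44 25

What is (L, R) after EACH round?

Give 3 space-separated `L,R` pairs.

Answer: 151,109 109,84 84,86

Derivation:
Round 1 (k=35): L=151 R=109
Round 2 (k=44): L=109 R=84
Round 3 (k=25): L=84 R=86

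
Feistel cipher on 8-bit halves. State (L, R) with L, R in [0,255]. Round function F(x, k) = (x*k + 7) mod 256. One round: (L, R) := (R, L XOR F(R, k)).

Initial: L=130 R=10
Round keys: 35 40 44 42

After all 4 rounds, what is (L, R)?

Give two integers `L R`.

Answer: 68 58

Derivation:
Round 1 (k=35): L=10 R=231
Round 2 (k=40): L=231 R=21
Round 3 (k=44): L=21 R=68
Round 4 (k=42): L=68 R=58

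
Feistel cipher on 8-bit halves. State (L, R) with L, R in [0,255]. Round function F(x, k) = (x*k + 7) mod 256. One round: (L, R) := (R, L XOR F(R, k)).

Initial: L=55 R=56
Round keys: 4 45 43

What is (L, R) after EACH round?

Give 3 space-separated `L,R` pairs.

Answer: 56,208 208,175 175,188

Derivation:
Round 1 (k=4): L=56 R=208
Round 2 (k=45): L=208 R=175
Round 3 (k=43): L=175 R=188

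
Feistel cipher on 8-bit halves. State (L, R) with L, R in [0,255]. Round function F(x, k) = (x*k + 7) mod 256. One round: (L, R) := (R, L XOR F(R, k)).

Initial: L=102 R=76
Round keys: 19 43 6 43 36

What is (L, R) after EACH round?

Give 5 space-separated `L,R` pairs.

Answer: 76,205 205,58 58,174 174,123 123,253

Derivation:
Round 1 (k=19): L=76 R=205
Round 2 (k=43): L=205 R=58
Round 3 (k=6): L=58 R=174
Round 4 (k=43): L=174 R=123
Round 5 (k=36): L=123 R=253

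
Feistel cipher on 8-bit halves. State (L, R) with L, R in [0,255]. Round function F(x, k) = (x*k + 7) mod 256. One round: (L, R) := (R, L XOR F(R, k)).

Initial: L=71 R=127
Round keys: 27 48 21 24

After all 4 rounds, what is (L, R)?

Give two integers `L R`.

Round 1 (k=27): L=127 R=43
Round 2 (k=48): L=43 R=104
Round 3 (k=21): L=104 R=164
Round 4 (k=24): L=164 R=15

Answer: 164 15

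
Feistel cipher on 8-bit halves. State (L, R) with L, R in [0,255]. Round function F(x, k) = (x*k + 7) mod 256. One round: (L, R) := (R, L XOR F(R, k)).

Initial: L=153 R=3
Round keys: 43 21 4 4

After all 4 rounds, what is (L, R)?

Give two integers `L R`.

Round 1 (k=43): L=3 R=17
Round 2 (k=21): L=17 R=111
Round 3 (k=4): L=111 R=210
Round 4 (k=4): L=210 R=32

Answer: 210 32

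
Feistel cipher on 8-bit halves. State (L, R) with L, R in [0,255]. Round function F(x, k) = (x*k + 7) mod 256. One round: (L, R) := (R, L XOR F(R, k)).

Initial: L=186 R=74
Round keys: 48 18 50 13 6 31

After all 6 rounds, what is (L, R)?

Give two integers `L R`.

Round 1 (k=48): L=74 R=93
Round 2 (k=18): L=93 R=219
Round 3 (k=50): L=219 R=144
Round 4 (k=13): L=144 R=140
Round 5 (k=6): L=140 R=223
Round 6 (k=31): L=223 R=132

Answer: 223 132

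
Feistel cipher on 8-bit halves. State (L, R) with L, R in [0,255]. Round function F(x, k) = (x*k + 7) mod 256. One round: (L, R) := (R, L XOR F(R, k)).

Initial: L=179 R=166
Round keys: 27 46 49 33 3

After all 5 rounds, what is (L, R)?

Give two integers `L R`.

Round 1 (k=27): L=166 R=58
Round 2 (k=46): L=58 R=213
Round 3 (k=49): L=213 R=246
Round 4 (k=33): L=246 R=104
Round 5 (k=3): L=104 R=201

Answer: 104 201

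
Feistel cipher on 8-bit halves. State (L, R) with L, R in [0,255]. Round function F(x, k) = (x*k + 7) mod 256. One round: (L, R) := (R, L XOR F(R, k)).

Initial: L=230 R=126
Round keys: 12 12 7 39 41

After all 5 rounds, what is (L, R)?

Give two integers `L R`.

Answer: 89 35

Derivation:
Round 1 (k=12): L=126 R=9
Round 2 (k=12): L=9 R=13
Round 3 (k=7): L=13 R=107
Round 4 (k=39): L=107 R=89
Round 5 (k=41): L=89 R=35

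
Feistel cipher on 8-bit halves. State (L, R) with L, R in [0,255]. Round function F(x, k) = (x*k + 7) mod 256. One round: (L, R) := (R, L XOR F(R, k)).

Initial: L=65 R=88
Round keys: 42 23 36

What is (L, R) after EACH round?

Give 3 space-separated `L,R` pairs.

Answer: 88,54 54,185 185,61

Derivation:
Round 1 (k=42): L=88 R=54
Round 2 (k=23): L=54 R=185
Round 3 (k=36): L=185 R=61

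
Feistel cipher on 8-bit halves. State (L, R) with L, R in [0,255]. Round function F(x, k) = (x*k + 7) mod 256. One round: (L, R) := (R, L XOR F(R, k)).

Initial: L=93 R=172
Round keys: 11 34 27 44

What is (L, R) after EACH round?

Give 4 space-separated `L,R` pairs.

Round 1 (k=11): L=172 R=54
Round 2 (k=34): L=54 R=159
Round 3 (k=27): L=159 R=250
Round 4 (k=44): L=250 R=96

Answer: 172,54 54,159 159,250 250,96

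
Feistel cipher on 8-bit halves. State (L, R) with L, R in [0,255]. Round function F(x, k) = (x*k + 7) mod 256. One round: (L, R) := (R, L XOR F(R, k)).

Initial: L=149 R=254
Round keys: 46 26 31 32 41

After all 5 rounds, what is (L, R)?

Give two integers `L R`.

Answer: 42 5

Derivation:
Round 1 (k=46): L=254 R=62
Round 2 (k=26): L=62 R=173
Round 3 (k=31): L=173 R=196
Round 4 (k=32): L=196 R=42
Round 5 (k=41): L=42 R=5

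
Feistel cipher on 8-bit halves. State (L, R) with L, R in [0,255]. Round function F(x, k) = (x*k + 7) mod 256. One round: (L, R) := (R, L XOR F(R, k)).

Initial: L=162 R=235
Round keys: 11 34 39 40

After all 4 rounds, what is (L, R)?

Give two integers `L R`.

Answer: 229 111

Derivation:
Round 1 (k=11): L=235 R=130
Round 2 (k=34): L=130 R=160
Round 3 (k=39): L=160 R=229
Round 4 (k=40): L=229 R=111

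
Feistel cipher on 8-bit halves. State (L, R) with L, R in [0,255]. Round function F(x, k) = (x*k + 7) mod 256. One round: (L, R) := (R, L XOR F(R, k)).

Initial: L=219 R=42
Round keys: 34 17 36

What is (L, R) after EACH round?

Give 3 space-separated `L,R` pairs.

Round 1 (k=34): L=42 R=64
Round 2 (k=17): L=64 R=109
Round 3 (k=36): L=109 R=27

Answer: 42,64 64,109 109,27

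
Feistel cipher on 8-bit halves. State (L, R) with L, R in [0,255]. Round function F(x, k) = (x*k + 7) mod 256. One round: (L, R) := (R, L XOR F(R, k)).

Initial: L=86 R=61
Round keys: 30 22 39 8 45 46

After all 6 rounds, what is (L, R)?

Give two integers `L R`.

Round 1 (k=30): L=61 R=123
Round 2 (k=22): L=123 R=164
Round 3 (k=39): L=164 R=120
Round 4 (k=8): L=120 R=99
Round 5 (k=45): L=99 R=22
Round 6 (k=46): L=22 R=152

Answer: 22 152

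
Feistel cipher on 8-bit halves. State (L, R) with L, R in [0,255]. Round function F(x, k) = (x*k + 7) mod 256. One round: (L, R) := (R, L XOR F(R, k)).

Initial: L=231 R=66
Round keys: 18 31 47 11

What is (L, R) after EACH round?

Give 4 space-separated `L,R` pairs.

Answer: 66,76 76,121 121,114 114,148

Derivation:
Round 1 (k=18): L=66 R=76
Round 2 (k=31): L=76 R=121
Round 3 (k=47): L=121 R=114
Round 4 (k=11): L=114 R=148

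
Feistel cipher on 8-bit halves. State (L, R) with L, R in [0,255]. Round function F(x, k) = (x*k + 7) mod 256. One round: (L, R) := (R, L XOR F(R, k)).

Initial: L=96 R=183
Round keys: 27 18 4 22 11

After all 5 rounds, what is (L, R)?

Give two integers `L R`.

Round 1 (k=27): L=183 R=52
Round 2 (k=18): L=52 R=24
Round 3 (k=4): L=24 R=83
Round 4 (k=22): L=83 R=49
Round 5 (k=11): L=49 R=113

Answer: 49 113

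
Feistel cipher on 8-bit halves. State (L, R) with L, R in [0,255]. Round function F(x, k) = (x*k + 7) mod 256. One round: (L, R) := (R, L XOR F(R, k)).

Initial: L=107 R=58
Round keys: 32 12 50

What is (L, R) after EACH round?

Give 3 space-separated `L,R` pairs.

Answer: 58,44 44,45 45,253

Derivation:
Round 1 (k=32): L=58 R=44
Round 2 (k=12): L=44 R=45
Round 3 (k=50): L=45 R=253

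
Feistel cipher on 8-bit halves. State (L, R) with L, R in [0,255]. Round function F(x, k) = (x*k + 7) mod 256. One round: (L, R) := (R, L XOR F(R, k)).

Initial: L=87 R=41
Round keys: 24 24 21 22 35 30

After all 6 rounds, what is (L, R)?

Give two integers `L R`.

Round 1 (k=24): L=41 R=136
Round 2 (k=24): L=136 R=238
Round 3 (k=21): L=238 R=5
Round 4 (k=22): L=5 R=155
Round 5 (k=35): L=155 R=61
Round 6 (k=30): L=61 R=182

Answer: 61 182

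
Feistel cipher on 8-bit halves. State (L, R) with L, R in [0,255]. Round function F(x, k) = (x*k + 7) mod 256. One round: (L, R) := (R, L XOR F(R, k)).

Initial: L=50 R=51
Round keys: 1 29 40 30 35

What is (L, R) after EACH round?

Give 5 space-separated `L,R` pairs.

Answer: 51,8 8,220 220,111 111,213 213,73

Derivation:
Round 1 (k=1): L=51 R=8
Round 2 (k=29): L=8 R=220
Round 3 (k=40): L=220 R=111
Round 4 (k=30): L=111 R=213
Round 5 (k=35): L=213 R=73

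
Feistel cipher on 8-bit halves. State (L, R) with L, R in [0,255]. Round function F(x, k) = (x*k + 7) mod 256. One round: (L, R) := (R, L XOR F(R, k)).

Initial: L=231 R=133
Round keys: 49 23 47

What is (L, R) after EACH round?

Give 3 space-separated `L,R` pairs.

Round 1 (k=49): L=133 R=155
Round 2 (k=23): L=155 R=113
Round 3 (k=47): L=113 R=93

Answer: 133,155 155,113 113,93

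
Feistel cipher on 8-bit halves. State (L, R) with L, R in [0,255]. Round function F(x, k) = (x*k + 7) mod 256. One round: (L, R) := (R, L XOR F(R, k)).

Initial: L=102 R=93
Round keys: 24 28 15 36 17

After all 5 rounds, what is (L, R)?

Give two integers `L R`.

Answer: 217 224

Derivation:
Round 1 (k=24): L=93 R=217
Round 2 (k=28): L=217 R=158
Round 3 (k=15): L=158 R=144
Round 4 (k=36): L=144 R=217
Round 5 (k=17): L=217 R=224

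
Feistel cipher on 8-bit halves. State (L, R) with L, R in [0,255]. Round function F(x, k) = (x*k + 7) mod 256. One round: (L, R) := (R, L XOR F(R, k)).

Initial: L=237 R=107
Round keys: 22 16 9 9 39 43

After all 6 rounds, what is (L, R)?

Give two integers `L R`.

Round 1 (k=22): L=107 R=212
Round 2 (k=16): L=212 R=44
Round 3 (k=9): L=44 R=71
Round 4 (k=9): L=71 R=170
Round 5 (k=39): L=170 R=170
Round 6 (k=43): L=170 R=63

Answer: 170 63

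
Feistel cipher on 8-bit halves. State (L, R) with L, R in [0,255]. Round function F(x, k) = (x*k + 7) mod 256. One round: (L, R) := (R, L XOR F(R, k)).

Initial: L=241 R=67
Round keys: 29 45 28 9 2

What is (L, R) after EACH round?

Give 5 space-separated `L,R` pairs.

Round 1 (k=29): L=67 R=111
Round 2 (k=45): L=111 R=201
Round 3 (k=28): L=201 R=108
Round 4 (k=9): L=108 R=26
Round 5 (k=2): L=26 R=87

Answer: 67,111 111,201 201,108 108,26 26,87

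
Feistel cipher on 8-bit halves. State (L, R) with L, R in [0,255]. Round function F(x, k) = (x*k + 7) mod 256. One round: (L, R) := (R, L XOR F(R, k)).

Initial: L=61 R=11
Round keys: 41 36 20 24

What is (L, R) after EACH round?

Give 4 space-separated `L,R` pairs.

Round 1 (k=41): L=11 R=247
Round 2 (k=36): L=247 R=200
Round 3 (k=20): L=200 R=80
Round 4 (k=24): L=80 R=79

Answer: 11,247 247,200 200,80 80,79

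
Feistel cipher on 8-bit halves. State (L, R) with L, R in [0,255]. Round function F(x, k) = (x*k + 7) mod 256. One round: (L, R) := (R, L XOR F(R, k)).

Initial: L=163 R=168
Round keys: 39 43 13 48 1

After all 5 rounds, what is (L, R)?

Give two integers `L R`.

Round 1 (k=39): L=168 R=60
Round 2 (k=43): L=60 R=179
Round 3 (k=13): L=179 R=34
Round 4 (k=48): L=34 R=212
Round 5 (k=1): L=212 R=249

Answer: 212 249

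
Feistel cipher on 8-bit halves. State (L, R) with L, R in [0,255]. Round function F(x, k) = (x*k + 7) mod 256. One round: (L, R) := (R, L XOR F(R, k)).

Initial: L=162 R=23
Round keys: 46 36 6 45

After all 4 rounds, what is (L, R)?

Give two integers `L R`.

Answer: 148 143

Derivation:
Round 1 (k=46): L=23 R=139
Round 2 (k=36): L=139 R=132
Round 3 (k=6): L=132 R=148
Round 4 (k=45): L=148 R=143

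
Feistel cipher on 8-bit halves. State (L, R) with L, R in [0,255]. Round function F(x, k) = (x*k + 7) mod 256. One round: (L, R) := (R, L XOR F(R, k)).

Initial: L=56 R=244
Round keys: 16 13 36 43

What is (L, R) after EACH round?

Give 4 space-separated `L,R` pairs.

Answer: 244,127 127,142 142,128 128,9

Derivation:
Round 1 (k=16): L=244 R=127
Round 2 (k=13): L=127 R=142
Round 3 (k=36): L=142 R=128
Round 4 (k=43): L=128 R=9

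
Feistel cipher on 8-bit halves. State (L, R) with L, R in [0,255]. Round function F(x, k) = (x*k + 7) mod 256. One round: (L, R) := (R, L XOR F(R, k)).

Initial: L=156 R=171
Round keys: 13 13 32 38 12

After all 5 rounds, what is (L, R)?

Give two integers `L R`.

Answer: 183 246

Derivation:
Round 1 (k=13): L=171 R=42
Round 2 (k=13): L=42 R=130
Round 3 (k=32): L=130 R=109
Round 4 (k=38): L=109 R=183
Round 5 (k=12): L=183 R=246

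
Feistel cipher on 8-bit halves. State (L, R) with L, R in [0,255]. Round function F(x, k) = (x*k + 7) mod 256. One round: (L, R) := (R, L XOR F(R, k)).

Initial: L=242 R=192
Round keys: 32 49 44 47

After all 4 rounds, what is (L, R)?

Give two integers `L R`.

Round 1 (k=32): L=192 R=245
Round 2 (k=49): L=245 R=44
Round 3 (k=44): L=44 R=98
Round 4 (k=47): L=98 R=41

Answer: 98 41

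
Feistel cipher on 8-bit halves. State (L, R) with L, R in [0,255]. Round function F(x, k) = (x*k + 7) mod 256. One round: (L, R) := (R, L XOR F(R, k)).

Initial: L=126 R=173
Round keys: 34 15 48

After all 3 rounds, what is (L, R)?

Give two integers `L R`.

Round 1 (k=34): L=173 R=127
Round 2 (k=15): L=127 R=213
Round 3 (k=48): L=213 R=136

Answer: 213 136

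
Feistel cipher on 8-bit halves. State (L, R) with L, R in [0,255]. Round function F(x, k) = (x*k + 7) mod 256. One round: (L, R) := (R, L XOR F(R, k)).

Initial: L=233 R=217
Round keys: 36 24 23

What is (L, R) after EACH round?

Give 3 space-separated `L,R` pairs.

Round 1 (k=36): L=217 R=98
Round 2 (k=24): L=98 R=238
Round 3 (k=23): L=238 R=11

Answer: 217,98 98,238 238,11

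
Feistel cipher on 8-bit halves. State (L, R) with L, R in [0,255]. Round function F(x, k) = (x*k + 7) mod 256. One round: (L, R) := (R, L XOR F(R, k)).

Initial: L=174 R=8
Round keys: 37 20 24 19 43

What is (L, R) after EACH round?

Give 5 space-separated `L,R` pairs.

Round 1 (k=37): L=8 R=129
Round 2 (k=20): L=129 R=19
Round 3 (k=24): L=19 R=78
Round 4 (k=19): L=78 R=194
Round 5 (k=43): L=194 R=211

Answer: 8,129 129,19 19,78 78,194 194,211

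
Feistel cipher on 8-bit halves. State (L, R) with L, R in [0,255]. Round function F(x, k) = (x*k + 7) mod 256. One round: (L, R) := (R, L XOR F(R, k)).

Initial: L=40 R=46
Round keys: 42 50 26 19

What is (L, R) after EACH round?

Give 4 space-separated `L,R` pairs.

Answer: 46,187 187,163 163,46 46,210

Derivation:
Round 1 (k=42): L=46 R=187
Round 2 (k=50): L=187 R=163
Round 3 (k=26): L=163 R=46
Round 4 (k=19): L=46 R=210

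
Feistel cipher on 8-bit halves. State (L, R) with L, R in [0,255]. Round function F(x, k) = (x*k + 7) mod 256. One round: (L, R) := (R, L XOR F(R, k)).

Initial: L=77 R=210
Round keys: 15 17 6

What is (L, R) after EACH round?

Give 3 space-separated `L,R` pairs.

Answer: 210,24 24,77 77,205

Derivation:
Round 1 (k=15): L=210 R=24
Round 2 (k=17): L=24 R=77
Round 3 (k=6): L=77 R=205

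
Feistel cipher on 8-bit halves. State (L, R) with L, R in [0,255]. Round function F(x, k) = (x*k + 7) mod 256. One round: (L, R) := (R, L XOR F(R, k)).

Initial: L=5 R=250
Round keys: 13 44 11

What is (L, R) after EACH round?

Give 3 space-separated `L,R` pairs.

Round 1 (k=13): L=250 R=188
Round 2 (k=44): L=188 R=173
Round 3 (k=11): L=173 R=202

Answer: 250,188 188,173 173,202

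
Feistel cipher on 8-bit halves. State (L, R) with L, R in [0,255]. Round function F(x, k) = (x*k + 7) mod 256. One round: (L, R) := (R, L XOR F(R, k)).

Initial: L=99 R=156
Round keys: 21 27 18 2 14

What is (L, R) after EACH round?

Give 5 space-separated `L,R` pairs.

Round 1 (k=21): L=156 R=176
Round 2 (k=27): L=176 R=11
Round 3 (k=18): L=11 R=125
Round 4 (k=2): L=125 R=10
Round 5 (k=14): L=10 R=238

Answer: 156,176 176,11 11,125 125,10 10,238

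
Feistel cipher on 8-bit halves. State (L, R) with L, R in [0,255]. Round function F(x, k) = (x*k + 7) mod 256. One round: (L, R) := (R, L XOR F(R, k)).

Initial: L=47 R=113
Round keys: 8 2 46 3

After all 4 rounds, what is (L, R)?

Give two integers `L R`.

Answer: 27 110

Derivation:
Round 1 (k=8): L=113 R=160
Round 2 (k=2): L=160 R=54
Round 3 (k=46): L=54 R=27
Round 4 (k=3): L=27 R=110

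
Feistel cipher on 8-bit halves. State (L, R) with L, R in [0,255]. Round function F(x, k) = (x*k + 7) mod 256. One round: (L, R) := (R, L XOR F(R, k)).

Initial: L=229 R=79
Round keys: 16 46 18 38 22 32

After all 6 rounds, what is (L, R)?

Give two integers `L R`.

Round 1 (k=16): L=79 R=18
Round 2 (k=46): L=18 R=12
Round 3 (k=18): L=12 R=205
Round 4 (k=38): L=205 R=121
Round 5 (k=22): L=121 R=160
Round 6 (k=32): L=160 R=126

Answer: 160 126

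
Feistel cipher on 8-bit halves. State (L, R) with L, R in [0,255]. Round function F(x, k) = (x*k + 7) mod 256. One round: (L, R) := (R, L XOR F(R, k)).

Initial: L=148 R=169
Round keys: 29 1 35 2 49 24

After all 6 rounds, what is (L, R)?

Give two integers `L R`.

Answer: 231 208

Derivation:
Round 1 (k=29): L=169 R=184
Round 2 (k=1): L=184 R=22
Round 3 (k=35): L=22 R=177
Round 4 (k=2): L=177 R=127
Round 5 (k=49): L=127 R=231
Round 6 (k=24): L=231 R=208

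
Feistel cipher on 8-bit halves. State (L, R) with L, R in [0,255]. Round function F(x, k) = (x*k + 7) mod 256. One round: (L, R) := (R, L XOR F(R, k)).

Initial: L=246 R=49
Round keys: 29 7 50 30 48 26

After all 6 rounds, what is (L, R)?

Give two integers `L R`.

Round 1 (k=29): L=49 R=98
Round 2 (k=7): L=98 R=132
Round 3 (k=50): L=132 R=173
Round 4 (k=30): L=173 R=201
Round 5 (k=48): L=201 R=26
Round 6 (k=26): L=26 R=98

Answer: 26 98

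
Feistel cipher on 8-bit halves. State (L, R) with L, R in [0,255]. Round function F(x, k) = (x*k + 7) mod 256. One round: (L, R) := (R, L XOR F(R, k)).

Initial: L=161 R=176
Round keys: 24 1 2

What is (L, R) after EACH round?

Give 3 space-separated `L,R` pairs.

Answer: 176,38 38,157 157,103

Derivation:
Round 1 (k=24): L=176 R=38
Round 2 (k=1): L=38 R=157
Round 3 (k=2): L=157 R=103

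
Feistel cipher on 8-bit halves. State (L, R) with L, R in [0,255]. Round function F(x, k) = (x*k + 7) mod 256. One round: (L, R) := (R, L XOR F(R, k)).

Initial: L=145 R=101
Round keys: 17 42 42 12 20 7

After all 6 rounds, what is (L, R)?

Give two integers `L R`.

Round 1 (k=17): L=101 R=45
Round 2 (k=42): L=45 R=12
Round 3 (k=42): L=12 R=210
Round 4 (k=12): L=210 R=211
Round 5 (k=20): L=211 R=81
Round 6 (k=7): L=81 R=237

Answer: 81 237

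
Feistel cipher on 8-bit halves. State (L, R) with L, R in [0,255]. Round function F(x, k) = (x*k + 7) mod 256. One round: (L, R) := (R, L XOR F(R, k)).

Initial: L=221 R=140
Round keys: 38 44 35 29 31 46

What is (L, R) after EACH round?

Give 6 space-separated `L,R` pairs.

Round 1 (k=38): L=140 R=18
Round 2 (k=44): L=18 R=147
Round 3 (k=35): L=147 R=50
Round 4 (k=29): L=50 R=34
Round 5 (k=31): L=34 R=23
Round 6 (k=46): L=23 R=11

Answer: 140,18 18,147 147,50 50,34 34,23 23,11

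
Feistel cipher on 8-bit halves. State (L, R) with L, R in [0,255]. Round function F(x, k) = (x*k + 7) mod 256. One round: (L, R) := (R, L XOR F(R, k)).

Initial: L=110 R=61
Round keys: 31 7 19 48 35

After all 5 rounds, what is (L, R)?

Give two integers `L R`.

Answer: 233 167

Derivation:
Round 1 (k=31): L=61 R=4
Round 2 (k=7): L=4 R=30
Round 3 (k=19): L=30 R=69
Round 4 (k=48): L=69 R=233
Round 5 (k=35): L=233 R=167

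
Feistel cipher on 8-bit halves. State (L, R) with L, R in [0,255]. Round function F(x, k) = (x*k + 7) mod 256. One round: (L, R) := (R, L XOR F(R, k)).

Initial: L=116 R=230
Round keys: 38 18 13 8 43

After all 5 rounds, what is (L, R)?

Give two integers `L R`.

Round 1 (k=38): L=230 R=95
Round 2 (k=18): L=95 R=83
Round 3 (k=13): L=83 R=97
Round 4 (k=8): L=97 R=92
Round 5 (k=43): L=92 R=26

Answer: 92 26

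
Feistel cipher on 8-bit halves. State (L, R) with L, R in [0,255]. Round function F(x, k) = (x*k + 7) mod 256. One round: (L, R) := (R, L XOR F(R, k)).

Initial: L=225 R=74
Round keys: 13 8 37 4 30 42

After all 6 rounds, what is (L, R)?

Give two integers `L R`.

Answer: 243 239

Derivation:
Round 1 (k=13): L=74 R=40
Round 2 (k=8): L=40 R=13
Round 3 (k=37): L=13 R=192
Round 4 (k=4): L=192 R=10
Round 5 (k=30): L=10 R=243
Round 6 (k=42): L=243 R=239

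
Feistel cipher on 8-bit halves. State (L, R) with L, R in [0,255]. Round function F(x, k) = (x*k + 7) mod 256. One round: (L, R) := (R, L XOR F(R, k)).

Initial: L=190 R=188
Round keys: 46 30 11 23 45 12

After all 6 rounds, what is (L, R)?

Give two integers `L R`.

Round 1 (k=46): L=188 R=113
Round 2 (k=30): L=113 R=249
Round 3 (k=11): L=249 R=203
Round 4 (k=23): L=203 R=189
Round 5 (k=45): L=189 R=139
Round 6 (k=12): L=139 R=54

Answer: 139 54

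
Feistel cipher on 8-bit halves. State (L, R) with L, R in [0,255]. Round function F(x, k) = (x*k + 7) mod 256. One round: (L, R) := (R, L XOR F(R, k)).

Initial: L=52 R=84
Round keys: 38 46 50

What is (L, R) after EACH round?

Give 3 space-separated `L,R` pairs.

Answer: 84,75 75,213 213,234

Derivation:
Round 1 (k=38): L=84 R=75
Round 2 (k=46): L=75 R=213
Round 3 (k=50): L=213 R=234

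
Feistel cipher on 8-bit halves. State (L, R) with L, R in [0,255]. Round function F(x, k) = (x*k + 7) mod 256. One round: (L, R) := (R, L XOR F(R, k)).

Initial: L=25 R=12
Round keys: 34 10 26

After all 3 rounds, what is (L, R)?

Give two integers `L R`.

Round 1 (k=34): L=12 R=134
Round 2 (k=10): L=134 R=79
Round 3 (k=26): L=79 R=139

Answer: 79 139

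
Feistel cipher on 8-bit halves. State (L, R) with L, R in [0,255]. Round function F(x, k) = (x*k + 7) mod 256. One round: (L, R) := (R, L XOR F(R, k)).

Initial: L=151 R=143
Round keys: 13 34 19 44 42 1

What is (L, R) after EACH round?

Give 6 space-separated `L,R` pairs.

Round 1 (k=13): L=143 R=221
Round 2 (k=34): L=221 R=238
Round 3 (k=19): L=238 R=108
Round 4 (k=44): L=108 R=121
Round 5 (k=42): L=121 R=141
Round 6 (k=1): L=141 R=237

Answer: 143,221 221,238 238,108 108,121 121,141 141,237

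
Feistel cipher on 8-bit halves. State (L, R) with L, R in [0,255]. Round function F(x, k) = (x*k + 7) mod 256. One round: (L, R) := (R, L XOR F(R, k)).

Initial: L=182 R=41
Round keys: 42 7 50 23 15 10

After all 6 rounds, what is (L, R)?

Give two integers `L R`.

Answer: 81 153

Derivation:
Round 1 (k=42): L=41 R=119
Round 2 (k=7): L=119 R=97
Round 3 (k=50): L=97 R=142
Round 4 (k=23): L=142 R=168
Round 5 (k=15): L=168 R=81
Round 6 (k=10): L=81 R=153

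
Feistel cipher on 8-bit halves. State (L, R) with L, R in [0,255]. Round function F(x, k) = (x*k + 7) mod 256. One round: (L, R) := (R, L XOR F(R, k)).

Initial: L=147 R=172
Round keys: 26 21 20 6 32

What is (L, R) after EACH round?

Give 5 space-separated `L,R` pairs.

Answer: 172,236 236,207 207,223 223,142 142,24

Derivation:
Round 1 (k=26): L=172 R=236
Round 2 (k=21): L=236 R=207
Round 3 (k=20): L=207 R=223
Round 4 (k=6): L=223 R=142
Round 5 (k=32): L=142 R=24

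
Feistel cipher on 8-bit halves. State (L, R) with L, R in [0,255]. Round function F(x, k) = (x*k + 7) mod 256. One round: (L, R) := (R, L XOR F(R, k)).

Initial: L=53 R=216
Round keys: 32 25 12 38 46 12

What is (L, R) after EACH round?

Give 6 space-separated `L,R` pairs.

Round 1 (k=32): L=216 R=50
Round 2 (k=25): L=50 R=49
Round 3 (k=12): L=49 R=97
Round 4 (k=38): L=97 R=92
Round 5 (k=46): L=92 R=238
Round 6 (k=12): L=238 R=115

Answer: 216,50 50,49 49,97 97,92 92,238 238,115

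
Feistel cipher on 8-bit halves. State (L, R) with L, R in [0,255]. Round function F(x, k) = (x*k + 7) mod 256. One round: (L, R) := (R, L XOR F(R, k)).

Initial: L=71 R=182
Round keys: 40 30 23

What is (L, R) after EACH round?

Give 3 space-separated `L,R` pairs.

Answer: 182,48 48,17 17,190

Derivation:
Round 1 (k=40): L=182 R=48
Round 2 (k=30): L=48 R=17
Round 3 (k=23): L=17 R=190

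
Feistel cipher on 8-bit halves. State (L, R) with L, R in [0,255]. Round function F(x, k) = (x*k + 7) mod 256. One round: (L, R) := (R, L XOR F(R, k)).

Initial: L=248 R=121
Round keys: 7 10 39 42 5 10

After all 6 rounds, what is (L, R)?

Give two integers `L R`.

Answer: 49 94

Derivation:
Round 1 (k=7): L=121 R=174
Round 2 (k=10): L=174 R=170
Round 3 (k=39): L=170 R=67
Round 4 (k=42): L=67 R=175
Round 5 (k=5): L=175 R=49
Round 6 (k=10): L=49 R=94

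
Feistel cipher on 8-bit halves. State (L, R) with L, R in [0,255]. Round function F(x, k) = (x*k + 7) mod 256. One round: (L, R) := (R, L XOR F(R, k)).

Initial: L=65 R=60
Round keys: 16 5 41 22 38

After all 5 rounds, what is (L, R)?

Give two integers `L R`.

Answer: 162 29

Derivation:
Round 1 (k=16): L=60 R=134
Round 2 (k=5): L=134 R=153
Round 3 (k=41): L=153 R=14
Round 4 (k=22): L=14 R=162
Round 5 (k=38): L=162 R=29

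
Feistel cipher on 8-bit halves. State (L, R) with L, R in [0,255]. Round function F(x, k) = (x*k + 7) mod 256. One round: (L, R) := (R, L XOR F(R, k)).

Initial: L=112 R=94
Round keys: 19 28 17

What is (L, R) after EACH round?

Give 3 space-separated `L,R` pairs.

Round 1 (k=19): L=94 R=113
Round 2 (k=28): L=113 R=61
Round 3 (k=17): L=61 R=101

Answer: 94,113 113,61 61,101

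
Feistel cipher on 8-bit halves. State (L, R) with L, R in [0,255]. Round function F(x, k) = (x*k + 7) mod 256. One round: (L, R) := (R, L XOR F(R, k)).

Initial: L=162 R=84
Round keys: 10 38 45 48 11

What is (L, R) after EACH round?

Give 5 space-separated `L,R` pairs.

Round 1 (k=10): L=84 R=237
Round 2 (k=38): L=237 R=97
Round 3 (k=45): L=97 R=249
Round 4 (k=48): L=249 R=214
Round 5 (k=11): L=214 R=192

Answer: 84,237 237,97 97,249 249,214 214,192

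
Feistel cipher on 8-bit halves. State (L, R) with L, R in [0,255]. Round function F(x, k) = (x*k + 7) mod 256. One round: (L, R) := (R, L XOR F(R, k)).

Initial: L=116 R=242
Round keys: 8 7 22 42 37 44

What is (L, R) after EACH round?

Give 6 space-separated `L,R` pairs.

Answer: 242,227 227,206 206,88 88,185 185,156 156,110

Derivation:
Round 1 (k=8): L=242 R=227
Round 2 (k=7): L=227 R=206
Round 3 (k=22): L=206 R=88
Round 4 (k=42): L=88 R=185
Round 5 (k=37): L=185 R=156
Round 6 (k=44): L=156 R=110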